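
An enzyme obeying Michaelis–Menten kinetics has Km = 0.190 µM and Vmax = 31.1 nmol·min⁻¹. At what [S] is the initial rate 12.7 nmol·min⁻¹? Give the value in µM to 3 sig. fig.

0.131 µM

The required fractional saturation is v/Vmax = 12.7/31.1 = 0.4084.
Then [S]/(Km+[S]) = 0.4084 ⇒ [S] = 0.190 × 0.4084/(1 − 0.4084) = 0.131 µM.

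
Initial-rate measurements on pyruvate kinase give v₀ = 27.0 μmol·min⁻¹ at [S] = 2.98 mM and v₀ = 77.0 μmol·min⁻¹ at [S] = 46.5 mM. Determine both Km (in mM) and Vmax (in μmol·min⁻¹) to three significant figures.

From v = Vmax[S]/(Km+[S]), each point gives Vmax = v(Km+[S])/[S].
Equating: 27.0(Km+2.98)/2.98 = 77.0(Km+46.5)/46.5.
9.060·Km + 27.0 = 1.656·Km + 77.0, so (9.060 − 1.656)·Km = 77.0 − 27.0.
Km = 50.00/7.404 = 6.75 mM; then Vmax = 27.0(6.75+2.98)/2.98 = 88.2 μmol·min⁻¹.

Km = 6.75 mM; Vmax = 88.2 μmol·min⁻¹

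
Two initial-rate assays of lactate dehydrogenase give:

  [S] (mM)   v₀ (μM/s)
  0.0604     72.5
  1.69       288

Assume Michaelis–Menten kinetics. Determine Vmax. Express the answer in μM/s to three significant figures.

324 μM/s

From v = Vmax[S]/(Km+[S]), each point gives Vmax = v(Km+[S])/[S].
Equating: 72.5(Km+0.0604)/0.0604 = 288(Km+1.69)/1.69.
1200·Km + 72.5 = 170.4·Km + 288, so (1200 − 170.4)·Km = 288 − 72.5.
Km = 215.5/1030 = 0.209 mM; then Vmax = 72.5(0.209+0.0604)/0.0604 = 324 μM/s.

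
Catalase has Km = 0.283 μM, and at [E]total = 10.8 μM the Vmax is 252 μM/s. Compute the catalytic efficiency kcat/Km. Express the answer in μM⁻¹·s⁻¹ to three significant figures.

kcat = Vmax/[E]total = 252/10.8 = 23.3 s⁻¹.
kcat/Km = 23.3/0.283 = 82.4 μM⁻¹·s⁻¹.

82.4 μM⁻¹·s⁻¹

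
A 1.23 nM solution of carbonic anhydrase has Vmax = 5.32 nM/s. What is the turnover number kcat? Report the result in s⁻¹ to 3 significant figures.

kcat = Vmax/[E]total = 5.32 nM/s / 1.23 nM = 4.33 s⁻¹.

4.33 s⁻¹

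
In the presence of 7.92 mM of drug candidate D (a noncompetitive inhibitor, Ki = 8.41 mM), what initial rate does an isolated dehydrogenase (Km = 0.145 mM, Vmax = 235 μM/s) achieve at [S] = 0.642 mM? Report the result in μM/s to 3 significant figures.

98.7 μM/s

α = 1 + [I]/Ki = 1 + 7.92/8.41 = 1.942.
For a noncompetitive inhibitor, Vmax is reduced to Vmax/α while Km is unchanged: Km,app = 0.145 mM, Vmax,app = 121 μM/s.
v = Vmax,app·[S]/(Km,app + [S]) = 121 × 0.642/(0.145 + 0.642) = 98.7 μM/s.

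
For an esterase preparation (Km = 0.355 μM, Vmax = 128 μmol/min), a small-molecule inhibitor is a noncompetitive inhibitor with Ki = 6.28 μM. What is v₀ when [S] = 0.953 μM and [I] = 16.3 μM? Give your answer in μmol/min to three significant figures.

25.9 μmol/min

α = 1 + [I]/Ki = 1 + 16.3/6.28 = 3.596.
For a noncompetitive inhibitor, Vmax is reduced to Vmax/α while Km is unchanged: Km,app = 0.355 μM, Vmax,app = 35.6 μmol/min.
v = Vmax,app·[S]/(Km,app + [S]) = 35.6 × 0.953/(0.355 + 0.953) = 25.9 μmol/min.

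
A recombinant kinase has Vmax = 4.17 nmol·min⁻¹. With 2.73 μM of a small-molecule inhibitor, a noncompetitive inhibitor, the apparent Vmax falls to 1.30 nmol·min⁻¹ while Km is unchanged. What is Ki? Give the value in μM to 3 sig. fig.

1.24 μM

Noncompetitive: Vmax,app = Vmax/α with α = 1 + [I]/Ki.
α = Vmax/Vmax,app = 4.17/1.30 = 3.208.
Ki = [I]/(α − 1) = 2.73/2.208 = 1.24 μM.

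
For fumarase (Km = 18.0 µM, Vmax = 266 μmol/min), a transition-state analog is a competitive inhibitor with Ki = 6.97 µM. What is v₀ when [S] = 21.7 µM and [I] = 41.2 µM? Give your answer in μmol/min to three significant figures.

39.5 μmol/min

With α = 1 + [I]/Ki = 1 + 41.2/6.97 = 6.911, the competitive rate law is v = Vmax[S] / (αKm + [S]).
v = 266×21.7 / (6.911×18.0 + 21.7) = 5772/146.1 = 39.5 μmol/min.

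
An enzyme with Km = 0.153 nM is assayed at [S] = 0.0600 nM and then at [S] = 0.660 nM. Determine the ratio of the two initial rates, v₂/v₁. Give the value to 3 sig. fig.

The fractional saturations are [S]/(Km+[S]) = 0.0600/0.2130 = 0.2817 and 0.660/0.8130 = 0.8118.
v₂/v₁ is just their ratio: 0.8118/0.2817 = 2.88.

2.88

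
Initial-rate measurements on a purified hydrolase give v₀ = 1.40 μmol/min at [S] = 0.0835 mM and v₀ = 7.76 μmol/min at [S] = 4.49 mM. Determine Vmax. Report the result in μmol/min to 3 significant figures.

In reciprocal form, 1/v = (Km/Vmax)·(1/[S]) + 1/Vmax. The two points give (1/[S], 1/v) = (11.98, 0.7143) and (0.2227, 0.1289).
Slope = (0.7143 − 0.1289)/(11.98 − 0.2227) = 0.04981; intercept = 0.7143 − 0.04981×11.98 = 0.1178.
Vmax = 1/intercept = 8.49 μmol/min; Km = slope × Vmax = 0.04981 × 8.49 = 0.423 mM.

8.49 μmol/min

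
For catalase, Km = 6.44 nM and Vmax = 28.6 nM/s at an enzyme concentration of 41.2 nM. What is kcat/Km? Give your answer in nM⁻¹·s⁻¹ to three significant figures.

kcat = Vmax/[E]total = 28.6/41.2 = 0.694 s⁻¹.
kcat/Km = 0.694/6.44 = 0.108 nM⁻¹·s⁻¹.

0.108 nM⁻¹·s⁻¹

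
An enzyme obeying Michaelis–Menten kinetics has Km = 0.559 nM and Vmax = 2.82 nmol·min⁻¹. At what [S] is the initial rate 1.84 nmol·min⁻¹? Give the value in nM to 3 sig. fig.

Rearranging v = Vmax[S]/(Km+[S]) gives [S] = Km·v/(Vmax − v).
[S] = 0.559 × 1.84 / (2.82 − 1.84) = 1.029/0.9800 = 1.05 nM.

1.05 nM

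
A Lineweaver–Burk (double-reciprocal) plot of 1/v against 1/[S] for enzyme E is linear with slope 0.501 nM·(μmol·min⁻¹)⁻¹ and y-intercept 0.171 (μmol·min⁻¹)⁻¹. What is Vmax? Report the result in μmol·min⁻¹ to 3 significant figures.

The y-intercept of a Lineweaver–Burk plot equals 1/Vmax, so Vmax = 1/0.171 = 5.85 μmol·min⁻¹.

5.85 μmol·min⁻¹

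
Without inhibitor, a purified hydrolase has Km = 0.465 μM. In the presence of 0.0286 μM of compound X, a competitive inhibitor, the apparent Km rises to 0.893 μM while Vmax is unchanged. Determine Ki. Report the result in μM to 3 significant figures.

0.0311 μM

Competitive: Km,app = α·Km with α = 1 + [I]/Ki.
α = Km,app/Km = 0.893/0.465 = 1.920.
Ki = [I]/(α − 1) = 0.0286/0.9204 = 0.0311 μM.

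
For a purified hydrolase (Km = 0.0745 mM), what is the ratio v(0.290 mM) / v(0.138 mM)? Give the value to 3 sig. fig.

The fractional saturations are [S]/(Km+[S]) = 0.138/0.2125 = 0.6494 and 0.290/0.3645 = 0.7956.
v₂/v₁ is just their ratio: 0.7956/0.6494 = 1.23.

1.23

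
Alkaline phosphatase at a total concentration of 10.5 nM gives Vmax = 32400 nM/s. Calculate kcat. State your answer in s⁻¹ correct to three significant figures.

kcat = Vmax/[E]total = 32400 nM/s / 10.5 nM = 3090 s⁻¹.

3090 s⁻¹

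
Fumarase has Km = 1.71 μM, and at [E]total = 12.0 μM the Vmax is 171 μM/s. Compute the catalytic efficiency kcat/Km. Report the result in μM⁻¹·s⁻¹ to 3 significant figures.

8.33 μM⁻¹·s⁻¹

kcat = Vmax/[E]total = 171/12.0 = 14.2 s⁻¹.
kcat/Km = 14.2/1.71 = 8.33 μM⁻¹·s⁻¹.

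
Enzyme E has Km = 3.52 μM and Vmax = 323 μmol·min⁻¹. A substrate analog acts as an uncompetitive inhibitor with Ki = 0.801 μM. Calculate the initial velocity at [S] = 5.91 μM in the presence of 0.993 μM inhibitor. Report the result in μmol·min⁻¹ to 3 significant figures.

With α = 1 + [I]/Ki = 1 + 0.993/0.801 = 2.240, the uncompetitive rate law is v = (Vmax/α)·[S] / (Km/α + [S]).
v = (323/2.240)×5.91 / (3.52/2.240 + 5.91) = 852.3/7.482 = 114 μmol·min⁻¹.

114 μmol·min⁻¹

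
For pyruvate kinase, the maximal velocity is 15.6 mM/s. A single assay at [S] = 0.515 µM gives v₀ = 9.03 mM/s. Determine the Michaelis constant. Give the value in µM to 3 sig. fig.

v/Vmax = 9.03/15.6 = 0.5788 = [S]/(Km+[S]).
So Km + [S] = [S]/0.5788 = 0.8897 µM, giving Km = 0.8897 − 0.515 = 0.375 µM.

0.375 µM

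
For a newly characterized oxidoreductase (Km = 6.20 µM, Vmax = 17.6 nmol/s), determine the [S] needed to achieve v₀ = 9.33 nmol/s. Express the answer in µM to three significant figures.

The required fractional saturation is v/Vmax = 9.33/17.6 = 0.5301.
Then [S]/(Km+[S]) = 0.5301 ⇒ [S] = 6.20 × 0.5301/(1 − 0.5301) = 6.99 µM.

6.99 µM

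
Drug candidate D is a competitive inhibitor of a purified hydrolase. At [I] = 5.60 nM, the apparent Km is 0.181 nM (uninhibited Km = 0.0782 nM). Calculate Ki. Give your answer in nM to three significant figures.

4.26 nM

Competitive: Km,app = α·Km with α = 1 + [I]/Ki.
α = Km,app/Km = 0.181/0.0782 = 2.315.
Since α = 1 + [I]/Ki, [I]/Ki = 2.315 − 1 = 1.315 and Ki = 5.60/1.315 = 4.26 nM.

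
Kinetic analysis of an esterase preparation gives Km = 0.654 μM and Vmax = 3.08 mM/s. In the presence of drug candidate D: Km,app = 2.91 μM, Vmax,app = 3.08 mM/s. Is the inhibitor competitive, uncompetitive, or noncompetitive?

Km increases (0.654 → 2.91 μM) while Vmax is unchanged — the hallmark of competitive inhibition.

competitive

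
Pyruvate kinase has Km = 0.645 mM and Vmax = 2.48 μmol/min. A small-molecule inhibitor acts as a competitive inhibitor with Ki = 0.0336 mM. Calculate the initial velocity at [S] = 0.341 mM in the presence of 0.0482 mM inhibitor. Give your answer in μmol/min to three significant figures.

With α = 1 + [I]/Ki = 1 + 0.0482/0.0336 = 2.435, the competitive rate law is v = Vmax[S] / (αKm + [S]).
v = 2.48×0.341 / (2.435×0.645 + 0.341) = 0.8457/1.911 = 0.442 μmol/min.

0.442 μmol/min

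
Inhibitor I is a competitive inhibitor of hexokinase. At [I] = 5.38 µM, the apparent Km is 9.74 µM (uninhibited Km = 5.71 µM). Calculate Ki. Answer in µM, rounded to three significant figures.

Competitive: Km,app = α·Km with α = 1 + [I]/Ki.
α = Km,app/Km = 9.74/5.71 = 1.706.
Since α = 1 + [I]/Ki, [I]/Ki = 1.706 − 1 = 0.7058 and Ki = 5.38/0.7058 = 7.62 µM.

7.62 µM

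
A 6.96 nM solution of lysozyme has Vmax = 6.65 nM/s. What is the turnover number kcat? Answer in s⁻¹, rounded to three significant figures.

0.955 s⁻¹

kcat = Vmax/[E]total = 6.65 nM/s / 6.96 nM = 0.955 s⁻¹.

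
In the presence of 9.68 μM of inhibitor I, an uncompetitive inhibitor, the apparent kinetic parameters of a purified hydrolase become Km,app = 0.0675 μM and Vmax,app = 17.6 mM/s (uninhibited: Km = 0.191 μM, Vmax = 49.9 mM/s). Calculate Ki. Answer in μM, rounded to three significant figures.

Uncompetitive: Vmax,app = Vmax/α (and Km,app = Km/α) with α = 1 + [I]/Ki.
α = Vmax/Vmax,app = 49.9/17.6 = 2.835.
Ki = [I]/(α − 1) = 9.68/1.835 = 5.27 μM.

5.27 μM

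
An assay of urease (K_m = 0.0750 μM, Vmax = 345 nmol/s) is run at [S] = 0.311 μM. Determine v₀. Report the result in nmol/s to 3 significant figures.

278 nmol/s

[S]/(Km+[S]) = 0.311/0.3860 = 0.8057, the fractional saturation.
v = 0.8057 × Vmax = 0.8057 × 345 = 278 nmol/s.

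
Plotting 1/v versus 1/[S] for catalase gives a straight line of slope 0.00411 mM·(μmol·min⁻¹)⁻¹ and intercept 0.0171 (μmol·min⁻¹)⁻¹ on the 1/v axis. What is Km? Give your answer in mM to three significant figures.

0.240 mM

y-intercept = 1/Vmax ⇒ Vmax = 58.5 μmol·min⁻¹; slope = Km/Vmax ⇒ Km = slope × Vmax.
Km = 0.00411 × 58.5 = 0.240 mM.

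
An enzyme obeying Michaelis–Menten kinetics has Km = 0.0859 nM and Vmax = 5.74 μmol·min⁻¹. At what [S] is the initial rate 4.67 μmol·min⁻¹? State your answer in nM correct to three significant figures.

The required fractional saturation is v/Vmax = 4.67/5.74 = 0.8136.
Then [S]/(Km+[S]) = 0.8136 ⇒ [S] = 0.0859 × 0.8136/(1 − 0.8136) = 0.375 nM.

0.375 nM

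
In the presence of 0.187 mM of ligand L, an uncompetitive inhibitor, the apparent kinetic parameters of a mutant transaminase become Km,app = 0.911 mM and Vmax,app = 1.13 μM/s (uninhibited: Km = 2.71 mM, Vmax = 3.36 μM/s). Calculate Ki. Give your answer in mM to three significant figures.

0.0948 mM

Uncompetitive: Vmax,app = Vmax/α (and Km,app = Km/α) with α = 1 + [I]/Ki.
α = Vmax/Vmax,app = 3.36/1.13 = 2.973.
Since α = 1 + [I]/Ki, [I]/Ki = 2.973 − 1 = 1.973 and Ki = 0.187/1.973 = 0.0948 mM.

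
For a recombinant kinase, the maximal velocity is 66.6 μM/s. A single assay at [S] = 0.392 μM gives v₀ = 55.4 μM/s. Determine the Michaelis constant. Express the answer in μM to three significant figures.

From v = Vmax[S]/(Km+[S]), Km = [S](Vmax − v)/v.
Km = 0.392 × (66.6 − 55.4) / 55.4 = 4.390/55.4 = 0.0792 μM.

0.0792 μM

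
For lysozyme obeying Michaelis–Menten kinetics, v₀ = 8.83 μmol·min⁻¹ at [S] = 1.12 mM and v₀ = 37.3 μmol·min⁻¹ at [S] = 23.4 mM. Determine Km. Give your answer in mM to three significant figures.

From v = Vmax[S]/(Km+[S]), each point gives Vmax = v(Km+[S])/[S].
Equating: 8.83(Km+1.12)/1.12 = 37.3(Km+23.4)/23.4.
7.884·Km + 8.83 = 1.594·Km + 37.3, so (7.884 − 1.594)·Km = 37.3 − 8.83.
Km = 28.47/6.290 = 4.53 mM; then Vmax = 8.83(4.53+1.12)/1.12 = 44.5 μmol·min⁻¹.

4.53 mM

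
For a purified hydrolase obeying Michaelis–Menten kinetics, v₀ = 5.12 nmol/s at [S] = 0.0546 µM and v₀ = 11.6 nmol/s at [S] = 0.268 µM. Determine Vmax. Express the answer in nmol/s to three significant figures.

17.2 nmol/s

In reciprocal form, 1/v = (Km/Vmax)·(1/[S]) + 1/Vmax. The two points give (1/[S], 1/v) = (18.32, 0.1953) and (3.731, 0.08621).
Slope = (0.1953 − 0.08621)/(18.32 − 3.731) = 0.007481; intercept = 0.1953 − 0.007481×18.32 = 0.05829.
Vmax = 1/intercept = 17.2 nmol/s; Km = slope × Vmax = 0.007481 × 17.2 = 0.128 µM.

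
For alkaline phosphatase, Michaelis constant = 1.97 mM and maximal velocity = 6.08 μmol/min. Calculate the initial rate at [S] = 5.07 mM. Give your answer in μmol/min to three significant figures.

v = Vmax·[S]/(Km + [S]) = 6.08 × 5.07 / (1.97 + 5.07)
  = 30.83 / 7.040 = 4.38 μmol/min.

4.38 μmol/min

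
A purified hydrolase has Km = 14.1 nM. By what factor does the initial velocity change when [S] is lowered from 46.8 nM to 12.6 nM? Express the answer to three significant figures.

0.614

Since Vmax cancels, v₂/v₁ = [S]₂(Km+[S]₁) / [S]₁(Km+[S]₂).
= 12.6×(14.1+46.8) / (46.8×(14.1+12.6)) = 767.3/1250 = 0.614.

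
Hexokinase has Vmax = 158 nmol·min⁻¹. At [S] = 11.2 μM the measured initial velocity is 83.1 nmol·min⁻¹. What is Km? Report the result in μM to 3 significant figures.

From v = Vmax[S]/(Km+[S]), Km = [S](Vmax − v)/v.
Km = 11.2 × (158 − 83.1) / 83.1 = 838.9/83.1 = 10.1 μM.

10.1 μM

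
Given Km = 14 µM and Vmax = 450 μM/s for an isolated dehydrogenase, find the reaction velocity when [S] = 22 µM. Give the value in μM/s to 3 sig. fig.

275 μM/s

[S]/(Km+[S]) = 22/36.00 = 0.6111, the fractional saturation.
v = 0.6111 × Vmax = 0.6111 × 450 = 275 μM/s.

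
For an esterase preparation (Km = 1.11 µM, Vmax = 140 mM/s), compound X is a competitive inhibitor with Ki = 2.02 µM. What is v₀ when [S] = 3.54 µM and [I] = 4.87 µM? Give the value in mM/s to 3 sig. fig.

With α = 1 + [I]/Ki = 1 + 4.87/2.02 = 3.411, the competitive rate law is v = Vmax[S] / (αKm + [S]).
v = 140×3.54 / (3.411×1.11 + 3.54) = 495.6/7.326 = 67.6 mM/s.

67.6 mM/s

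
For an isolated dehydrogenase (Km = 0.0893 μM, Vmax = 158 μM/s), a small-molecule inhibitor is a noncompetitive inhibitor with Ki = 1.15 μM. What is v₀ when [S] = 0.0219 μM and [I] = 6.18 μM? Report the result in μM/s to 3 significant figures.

4.88 μM/s

With α = 1 + [I]/Ki = 1 + 6.18/1.15 = 6.374, the noncompetitive rate law is v = (Vmax/α)·[S] / (Km + [S]).
v = (158/6.374)×0.0219 / (0.0893 + 0.0219) = 0.5429/0.1112 = 4.88 μM/s.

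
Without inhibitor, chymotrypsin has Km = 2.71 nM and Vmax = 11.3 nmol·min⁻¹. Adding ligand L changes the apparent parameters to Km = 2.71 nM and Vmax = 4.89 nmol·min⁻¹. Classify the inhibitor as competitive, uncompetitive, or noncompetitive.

Vmax decreases (11.3 → 4.89 nmol·min⁻¹) while Km is unchanged — pure noncompetitive inhibition.

noncompetitive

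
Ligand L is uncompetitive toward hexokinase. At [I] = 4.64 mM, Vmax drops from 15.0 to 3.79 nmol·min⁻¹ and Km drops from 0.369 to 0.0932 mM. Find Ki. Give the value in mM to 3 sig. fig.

Uncompetitive: Vmax,app = Vmax/α (and Km,app = Km/α) with α = 1 + [I]/Ki.
α = Vmax/Vmax,app = 15.0/3.79 = 3.958.
Ki = [I]/(α − 1) = 4.64/2.958 = 1.57 mM.

1.57 mM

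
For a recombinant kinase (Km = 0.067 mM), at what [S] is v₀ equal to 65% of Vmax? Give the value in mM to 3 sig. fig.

v/Vmax = [S]/(Km+[S]) = 0.65, so [S] = Km·0.65/(1 − 0.65) = 0.067 × 1.857.
[S] = 0.124 mM.

0.124 mM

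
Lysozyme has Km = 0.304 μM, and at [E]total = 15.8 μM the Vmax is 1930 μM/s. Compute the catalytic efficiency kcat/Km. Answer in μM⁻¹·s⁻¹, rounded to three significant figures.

kcat = Vmax/[E]total = 1930/15.8 = 122 s⁻¹.
kcat/Km = 122/0.304 = 402 μM⁻¹·s⁻¹.

402 μM⁻¹·s⁻¹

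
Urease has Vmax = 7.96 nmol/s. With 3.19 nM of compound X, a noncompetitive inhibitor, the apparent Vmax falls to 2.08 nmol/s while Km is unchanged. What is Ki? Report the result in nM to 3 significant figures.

Noncompetitive: Vmax,app = Vmax/α with α = 1 + [I]/Ki.
α = Vmax/Vmax,app = 7.96/2.08 = 3.827.
Since α = 1 + [I]/Ki, [I]/Ki = 3.827 − 1 = 2.827 and Ki = 3.19/2.827 = 1.13 nM.

1.13 nM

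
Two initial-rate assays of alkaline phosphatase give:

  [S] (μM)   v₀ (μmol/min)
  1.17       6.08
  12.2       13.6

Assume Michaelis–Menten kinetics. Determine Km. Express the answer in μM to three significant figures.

1.84 μM

In reciprocal form, 1/v = (Km/Vmax)·(1/[S]) + 1/Vmax. The two points give (1/[S], 1/v) = (0.8547, 0.1645) and (0.08197, 0.07353).
Slope = (0.1645 − 0.07353)/(0.8547 − 0.08197) = 0.1177; intercept = 0.1645 − 0.1177×0.8547 = 0.06388.
Vmax = 1/intercept = 15.7 μmol/min; Km = slope × Vmax = 0.1177 × 15.7 = 1.84 μM.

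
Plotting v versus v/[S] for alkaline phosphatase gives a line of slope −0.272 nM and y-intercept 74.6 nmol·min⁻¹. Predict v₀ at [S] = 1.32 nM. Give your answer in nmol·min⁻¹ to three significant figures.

61.9 nmol·min⁻¹

In the Eadie–Hofstee form v = Vmax − Km·(v/[S]), the slope is −Km and the intercept is Vmax, so Km = 0.272 nM and Vmax = 74.6 nmol·min⁻¹.
v = 74.6 × 1.32/(0.272 + 1.32) = 61.9 nmol·min⁻¹.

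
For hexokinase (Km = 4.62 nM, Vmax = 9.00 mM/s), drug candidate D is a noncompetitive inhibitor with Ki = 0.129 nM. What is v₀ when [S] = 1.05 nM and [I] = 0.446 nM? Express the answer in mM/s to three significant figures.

α = 1 + [I]/Ki = 1 + 0.446/0.129 = 4.457.
For a noncompetitive inhibitor, Vmax is reduced to Vmax/α while Km is unchanged: Km,app = 4.62 nM, Vmax,app = 2.02 mM/s.
v = Vmax,app·[S]/(Km,app + [S]) = 2.02 × 1.05/(4.62 + 1.05) = 0.374 mM/s.

0.374 mM/s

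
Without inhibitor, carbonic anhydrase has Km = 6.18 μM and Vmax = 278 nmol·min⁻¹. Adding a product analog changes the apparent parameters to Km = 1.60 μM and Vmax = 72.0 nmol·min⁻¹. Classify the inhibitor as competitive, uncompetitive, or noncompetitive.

Both Km and Vmax decrease by the same factor (~3.86-fold) — characteristic of uncompetitive inhibition.

uncompetitive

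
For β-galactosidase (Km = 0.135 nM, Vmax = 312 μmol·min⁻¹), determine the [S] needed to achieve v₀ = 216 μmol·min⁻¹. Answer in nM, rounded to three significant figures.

0.304 nM

The required fractional saturation is v/Vmax = 216/312 = 0.6923.
Then [S]/(Km+[S]) = 0.6923 ⇒ [S] = 0.135 × 0.6923/(1 − 0.6923) = 0.304 nM.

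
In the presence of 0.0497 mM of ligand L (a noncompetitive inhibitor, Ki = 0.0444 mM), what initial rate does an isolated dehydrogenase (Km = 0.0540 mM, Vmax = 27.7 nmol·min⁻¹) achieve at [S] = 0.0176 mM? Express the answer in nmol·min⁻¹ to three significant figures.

α = 1 + [I]/Ki = 1 + 0.0497/0.0444 = 2.119.
For a noncompetitive inhibitor, Vmax is reduced to Vmax/α while Km is unchanged: Km,app = 0.0540 mM, Vmax,app = 13.1 nmol·min⁻¹.
v = Vmax,app·[S]/(Km,app + [S]) = 13.1 × 0.0176/(0.0540 + 0.0176) = 3.21 nmol·min⁻¹.

3.21 nmol·min⁻¹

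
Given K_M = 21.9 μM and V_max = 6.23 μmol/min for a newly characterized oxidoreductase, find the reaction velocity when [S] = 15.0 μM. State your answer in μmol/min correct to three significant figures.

2.53 μmol/min

v = Vmax·[S]/(Km + [S]) = 6.23 × 15.0 / (21.9 + 15.0)
  = 93.45 / 36.90 = 2.53 μmol/min.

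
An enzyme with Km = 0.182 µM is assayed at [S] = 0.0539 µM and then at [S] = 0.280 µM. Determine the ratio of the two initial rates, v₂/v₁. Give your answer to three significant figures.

2.65

Since Vmax cancels, v₂/v₁ = [S]₂(Km+[S]₁) / [S]₁(Km+[S]₂).
= 0.280×(0.182+0.0539) / (0.0539×(0.182+0.280)) = 0.06605/0.02490 = 2.65.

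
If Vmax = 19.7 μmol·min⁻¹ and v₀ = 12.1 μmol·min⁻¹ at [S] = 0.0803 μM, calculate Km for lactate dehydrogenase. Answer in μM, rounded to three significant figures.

0.0504 μM

v/Vmax = 12.1/19.7 = 0.6142 = [S]/(Km+[S]).
So Km + [S] = [S]/0.6142 = 0.1307 μM, giving Km = 0.1307 − 0.0803 = 0.0504 μM.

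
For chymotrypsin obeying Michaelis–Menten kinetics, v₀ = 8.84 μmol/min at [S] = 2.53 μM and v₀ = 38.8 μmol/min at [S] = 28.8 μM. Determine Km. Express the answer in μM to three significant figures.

14.0 μM

In reciprocal form, 1/v = (Km/Vmax)·(1/[S]) + 1/Vmax. The two points give (1/[S], 1/v) = (0.3953, 0.1131) and (0.03472, 0.02577).
Slope = (0.1131 − 0.02577)/(0.3953 − 0.03472) = 0.2423; intercept = 0.1131 − 0.2423×0.3953 = 0.01736.
Vmax = 1/intercept = 57.6 μmol/min; Km = slope × Vmax = 0.2423 × 57.6 = 14.0 μM.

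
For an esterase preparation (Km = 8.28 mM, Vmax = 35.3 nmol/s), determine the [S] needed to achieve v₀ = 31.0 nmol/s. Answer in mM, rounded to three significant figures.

59.7 mM

Rearranging v = Vmax[S]/(Km+[S]) gives [S] = Km·v/(Vmax − v).
[S] = 8.28 × 31.0 / (35.3 − 31.0) = 256.7/4.300 = 59.7 mM.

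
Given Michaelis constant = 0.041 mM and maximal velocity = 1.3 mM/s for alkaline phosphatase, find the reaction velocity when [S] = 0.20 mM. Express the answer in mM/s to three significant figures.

[S]/(Km+[S]) = 0.20/0.2410 = 0.8299, the fractional saturation.
v = 0.8299 × Vmax = 0.8299 × 1.3 = 1.08 mM/s.

1.08 mM/s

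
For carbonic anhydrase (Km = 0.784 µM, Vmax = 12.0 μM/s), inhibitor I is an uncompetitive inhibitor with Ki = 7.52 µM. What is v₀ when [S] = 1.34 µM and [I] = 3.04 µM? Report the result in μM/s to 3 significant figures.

α = 1 + [I]/Ki = 1 + 3.04/7.52 = 1.404.
For an uncompetitive inhibitor, both parameters are divided by α, giving Vmax/α and Km/α: Km,app = 0.558 µM, Vmax,app = 8.55 μM/s.
v = Vmax,app·[S]/(Km,app + [S]) = 8.55 × 1.34/(0.558 + 1.34) = 6.03 μM/s.

6.03 μM/s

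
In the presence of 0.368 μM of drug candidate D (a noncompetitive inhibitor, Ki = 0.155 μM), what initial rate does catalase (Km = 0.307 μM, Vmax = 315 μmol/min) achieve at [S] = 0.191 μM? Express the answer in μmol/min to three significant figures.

35.8 μmol/min

With α = 1 + [I]/Ki = 1 + 0.368/0.155 = 3.374, the noncompetitive rate law is v = (Vmax/α)·[S] / (Km + [S]).
v = (315/3.374)×0.191 / (0.307 + 0.191) = 17.83/0.4980 = 35.8 μmol/min.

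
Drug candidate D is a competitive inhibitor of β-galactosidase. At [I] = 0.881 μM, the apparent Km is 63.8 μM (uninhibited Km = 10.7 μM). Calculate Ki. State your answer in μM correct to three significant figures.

Competitive: Km,app = α·Km with α = 1 + [I]/Ki.
α = Km,app/Km = 63.8/10.7 = 5.963.
Ki = [I]/(α − 1) = 0.881/4.963 = 0.178 μM.

0.178 μM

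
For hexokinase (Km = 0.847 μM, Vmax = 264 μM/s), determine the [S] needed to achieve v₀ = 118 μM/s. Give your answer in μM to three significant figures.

0.685 μM

The required fractional saturation is v/Vmax = 118/264 = 0.4470.
Then [S]/(Km+[S]) = 0.4470 ⇒ [S] = 0.847 × 0.4470/(1 − 0.4470) = 0.685 μM.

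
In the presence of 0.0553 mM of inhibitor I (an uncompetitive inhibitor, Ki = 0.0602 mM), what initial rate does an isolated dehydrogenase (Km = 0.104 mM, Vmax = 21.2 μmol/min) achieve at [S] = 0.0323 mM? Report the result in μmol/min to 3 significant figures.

With α = 1 + [I]/Ki = 1 + 0.0553/0.0602 = 1.919, the uncompetitive rate law is v = (Vmax/α)·[S] / (Km/α + [S]).
v = (21.2/1.919)×0.0323 / (0.104/1.919 + 0.0323) = 0.3569/0.08651 = 4.13 μmol/min.

4.13 μmol/min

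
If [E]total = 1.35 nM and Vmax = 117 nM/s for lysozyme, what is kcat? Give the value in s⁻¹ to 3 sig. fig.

kcat = Vmax/[E]total = 117 nM/s / 1.35 nM = 86.7 s⁻¹.

86.7 s⁻¹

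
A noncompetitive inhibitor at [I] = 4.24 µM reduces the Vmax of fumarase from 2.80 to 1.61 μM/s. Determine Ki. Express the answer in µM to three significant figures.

Noncompetitive: Vmax,app = Vmax/α with α = 1 + [I]/Ki.
α = Vmax/Vmax,app = 2.80/1.61 = 1.739.
Ki = [I]/(α − 1) = 4.24/0.7391 = 5.74 µM.

5.74 µM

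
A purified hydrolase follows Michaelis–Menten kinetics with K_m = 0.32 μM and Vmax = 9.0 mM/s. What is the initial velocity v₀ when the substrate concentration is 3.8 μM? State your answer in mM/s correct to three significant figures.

8.30 mM/s

v = Vmax·[S]/(Km + [S]) = 9.0 × 3.8 / (0.32 + 3.8)
  = 34.20 / 4.120 = 8.30 mM/s.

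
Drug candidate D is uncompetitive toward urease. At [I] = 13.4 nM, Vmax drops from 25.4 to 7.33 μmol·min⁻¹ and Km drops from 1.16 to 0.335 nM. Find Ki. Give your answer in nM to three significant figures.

Uncompetitive: Vmax,app = Vmax/α (and Km,app = Km/α) with α = 1 + [I]/Ki.
α = Vmax/Vmax,app = 25.4/7.33 = 3.465.
Ki = [I]/(α − 1) = 13.4/2.465 = 5.44 nM.

5.44 nM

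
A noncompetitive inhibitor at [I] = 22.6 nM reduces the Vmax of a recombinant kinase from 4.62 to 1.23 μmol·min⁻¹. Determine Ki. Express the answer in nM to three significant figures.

8.20 nM

Noncompetitive: Vmax,app = Vmax/α with α = 1 + [I]/Ki.
α = Vmax/Vmax,app = 4.62/1.23 = 3.756.
Since α = 1 + [I]/Ki, [I]/Ki = 3.756 − 1 = 2.756 and Ki = 22.6/2.756 = 8.20 nM.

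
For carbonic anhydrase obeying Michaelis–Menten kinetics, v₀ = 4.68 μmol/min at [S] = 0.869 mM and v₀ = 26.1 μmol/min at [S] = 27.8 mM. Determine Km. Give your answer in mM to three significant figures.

4.82 mM

From v = Vmax[S]/(Km+[S]), each point gives Vmax = v(Km+[S])/[S].
Equating: 4.68(Km+0.869)/0.869 = 26.1(Km+27.8)/27.8.
5.386·Km + 4.68 = 0.9388·Km + 26.1, so (5.386 − 0.9388)·Km = 26.1 − 4.68.
Km = 21.42/4.447 = 4.82 mM; then Vmax = 4.68(4.82+0.869)/0.869 = 30.6 μmol/min.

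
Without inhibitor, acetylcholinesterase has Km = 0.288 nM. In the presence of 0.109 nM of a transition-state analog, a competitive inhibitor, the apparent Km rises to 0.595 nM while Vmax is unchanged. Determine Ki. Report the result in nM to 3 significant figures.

0.102 nM

Competitive: Km,app = α·Km with α = 1 + [I]/Ki.
α = Km,app/Km = 0.595/0.288 = 2.066.
Ki = [I]/(α − 1) = 0.109/1.066 = 0.102 nM.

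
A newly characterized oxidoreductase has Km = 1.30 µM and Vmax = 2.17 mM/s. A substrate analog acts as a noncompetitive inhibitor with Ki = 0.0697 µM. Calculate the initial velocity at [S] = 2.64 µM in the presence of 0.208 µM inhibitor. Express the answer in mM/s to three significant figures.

With α = 1 + [I]/Ki = 1 + 0.208/0.0697 = 3.984, the noncompetitive rate law is v = (Vmax/α)·[S] / (Km + [S]).
v = (2.17/3.984)×2.64 / (1.30 + 2.64) = 1.438/3.940 = 0.365 mM/s.

0.365 mM/s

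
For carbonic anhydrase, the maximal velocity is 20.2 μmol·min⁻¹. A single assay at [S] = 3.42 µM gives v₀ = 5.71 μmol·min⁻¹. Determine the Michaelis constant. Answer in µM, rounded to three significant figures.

8.68 µM

From v = Vmax[S]/(Km+[S]), Km = [S](Vmax − v)/v.
Km = 3.42 × (20.2 − 5.71) / 5.71 = 49.56/5.71 = 8.68 µM.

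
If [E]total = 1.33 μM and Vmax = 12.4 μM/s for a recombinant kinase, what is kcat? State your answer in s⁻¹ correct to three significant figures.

kcat = Vmax/[E]total = 12.4 μM/s / 1.33 μM = 9.32 s⁻¹.

9.32 s⁻¹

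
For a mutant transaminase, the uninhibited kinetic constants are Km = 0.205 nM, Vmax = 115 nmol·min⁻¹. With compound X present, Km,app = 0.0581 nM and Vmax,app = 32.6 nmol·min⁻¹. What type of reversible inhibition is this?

uncompetitive

Both Km and Vmax decrease by the same factor (~3.53-fold) — characteristic of uncompetitive inhibition.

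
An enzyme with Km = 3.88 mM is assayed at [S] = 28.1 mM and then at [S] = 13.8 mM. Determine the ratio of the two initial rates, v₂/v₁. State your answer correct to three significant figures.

0.888

The fractional saturations are [S]/(Km+[S]) = 28.1/31.98 = 0.8787 and 13.8/17.68 = 0.7805.
v₂/v₁ is just their ratio: 0.7805/0.8787 = 0.888.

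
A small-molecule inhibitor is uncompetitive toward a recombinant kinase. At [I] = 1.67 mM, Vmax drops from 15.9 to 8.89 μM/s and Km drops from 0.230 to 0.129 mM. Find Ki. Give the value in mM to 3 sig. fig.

2.12 mM

Uncompetitive: Vmax,app = Vmax/α (and Km,app = Km/α) with α = 1 + [I]/Ki.
α = Vmax/Vmax,app = 15.9/8.89 = 1.789.
Since α = 1 + [I]/Ki, [I]/Ki = 1.789 − 1 = 0.7885 and Ki = 1.67/0.7885 = 2.12 mM.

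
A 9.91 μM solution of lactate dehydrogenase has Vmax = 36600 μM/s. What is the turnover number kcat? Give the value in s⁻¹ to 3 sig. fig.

3690 s⁻¹

kcat = Vmax/[E]total = 36600 μM/s / 9.91 μM = 3690 s⁻¹.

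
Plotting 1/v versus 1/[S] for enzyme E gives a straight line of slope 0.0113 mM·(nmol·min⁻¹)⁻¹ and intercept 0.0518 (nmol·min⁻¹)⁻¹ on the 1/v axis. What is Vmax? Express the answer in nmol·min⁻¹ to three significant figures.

The y-intercept of a Lineweaver–Burk plot equals 1/Vmax, so Vmax = 1/0.0518 = 19.3 nmol·min⁻¹.

19.3 nmol·min⁻¹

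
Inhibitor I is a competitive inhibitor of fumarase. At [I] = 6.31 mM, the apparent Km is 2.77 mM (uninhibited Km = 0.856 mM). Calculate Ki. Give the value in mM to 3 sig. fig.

2.82 mM

Competitive: Km,app = α·Km with α = 1 + [I]/Ki.
α = Km,app/Km = 2.77/0.856 = 3.236.
Ki = [I]/(α − 1) = 6.31/2.236 = 2.82 mM.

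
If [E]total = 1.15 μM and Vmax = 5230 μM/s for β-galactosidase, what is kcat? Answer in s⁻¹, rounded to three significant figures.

kcat = Vmax/[E]total = 5230 μM/s / 1.15 μM = 4550 s⁻¹.

4550 s⁻¹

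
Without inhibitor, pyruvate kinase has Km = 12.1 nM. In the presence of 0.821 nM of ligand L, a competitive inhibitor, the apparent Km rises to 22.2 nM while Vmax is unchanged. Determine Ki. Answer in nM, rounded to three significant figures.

Competitive: Km,app = α·Km with α = 1 + [I]/Ki.
α = Km,app/Km = 22.2/12.1 = 1.835.
Ki = [I]/(α − 1) = 0.821/0.8347 = 0.984 nM.

0.984 nM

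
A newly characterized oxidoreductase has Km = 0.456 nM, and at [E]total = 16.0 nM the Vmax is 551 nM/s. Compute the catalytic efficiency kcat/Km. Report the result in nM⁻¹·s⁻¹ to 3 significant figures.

75.5 nM⁻¹·s⁻¹

kcat = Vmax/[E]total = 551/16.0 = 34.4 s⁻¹.
kcat/Km = 34.4/0.456 = 75.5 nM⁻¹·s⁻¹.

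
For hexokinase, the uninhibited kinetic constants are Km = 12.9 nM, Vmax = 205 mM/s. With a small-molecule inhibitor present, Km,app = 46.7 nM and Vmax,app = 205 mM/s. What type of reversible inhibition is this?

Km increases (12.9 → 46.7 nM) while Vmax is unchanged — the hallmark of competitive inhibition.

competitive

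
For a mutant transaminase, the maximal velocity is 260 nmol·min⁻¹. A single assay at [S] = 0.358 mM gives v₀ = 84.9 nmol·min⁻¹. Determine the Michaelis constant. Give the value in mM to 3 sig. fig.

0.738 mM

v/Vmax = 84.9/260 = 0.3265 = [S]/(Km+[S]).
So Km + [S] = [S]/0.3265 = 1.096 mM, giving Km = 1.096 − 0.358 = 0.738 mM.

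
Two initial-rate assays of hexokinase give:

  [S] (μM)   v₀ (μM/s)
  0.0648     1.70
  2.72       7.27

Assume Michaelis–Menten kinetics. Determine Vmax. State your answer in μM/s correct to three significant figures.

From v = Vmax[S]/(Km+[S]), each point gives Vmax = v(Km+[S])/[S].
Equating: 1.70(Km+0.0648)/0.0648 = 7.27(Km+2.72)/2.72.
26.23·Km + 1.70 = 2.673·Km + 7.27, so (26.23 − 2.673)·Km = 7.27 − 1.70.
Km = 5.570/23.56 = 0.236 μM; then Vmax = 1.70(0.236+0.0648)/0.0648 = 7.90 μM/s.

7.90 μM/s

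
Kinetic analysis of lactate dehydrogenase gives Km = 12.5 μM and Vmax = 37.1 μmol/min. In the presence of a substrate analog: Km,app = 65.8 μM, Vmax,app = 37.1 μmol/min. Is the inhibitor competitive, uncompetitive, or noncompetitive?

Km increases (12.5 → 65.8 μM) while Vmax is unchanged — the hallmark of competitive inhibition.

competitive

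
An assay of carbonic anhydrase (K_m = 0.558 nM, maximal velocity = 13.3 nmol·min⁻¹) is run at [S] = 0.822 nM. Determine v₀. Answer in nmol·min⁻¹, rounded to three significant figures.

7.92 nmol·min⁻¹

[S]/(Km+[S]) = 0.822/1.380 = 0.5957, the fractional saturation.
v = 0.5957 × Vmax = 0.5957 × 13.3 = 7.92 nmol·min⁻¹.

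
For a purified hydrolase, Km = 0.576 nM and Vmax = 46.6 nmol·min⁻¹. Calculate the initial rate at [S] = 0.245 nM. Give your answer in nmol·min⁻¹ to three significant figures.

13.9 nmol·min⁻¹

[S]/(Km+[S]) = 0.245/0.8210 = 0.2984, the fractional saturation.
v = 0.2984 × Vmax = 0.2984 × 46.6 = 13.9 nmol·min⁻¹.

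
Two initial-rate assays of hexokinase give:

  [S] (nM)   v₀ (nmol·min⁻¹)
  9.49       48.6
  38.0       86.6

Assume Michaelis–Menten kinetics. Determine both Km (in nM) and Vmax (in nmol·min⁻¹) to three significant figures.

Km = 13.4 nM; Vmax = 117 nmol·min⁻¹

From v = Vmax[S]/(Km+[S]), each point gives Vmax = v(Km+[S])/[S].
Equating: 48.6(Km+9.49)/9.49 = 86.6(Km+38.0)/38.0.
5.121·Km + 48.6 = 2.279·Km + 86.6, so (5.121 − 2.279)·Km = 86.6 − 48.6.
Km = 38.00/2.842 = 13.4 nM; then Vmax = 48.6(13.4+9.49)/9.49 = 117 nmol·min⁻¹.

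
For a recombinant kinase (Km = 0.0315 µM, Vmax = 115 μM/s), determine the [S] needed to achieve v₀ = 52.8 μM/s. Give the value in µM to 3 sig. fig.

The required fractional saturation is v/Vmax = 52.8/115 = 0.4591.
Then [S]/(Km+[S]) = 0.4591 ⇒ [S] = 0.0315 × 0.4591/(1 − 0.4591) = 0.0267 µM.

0.0267 µM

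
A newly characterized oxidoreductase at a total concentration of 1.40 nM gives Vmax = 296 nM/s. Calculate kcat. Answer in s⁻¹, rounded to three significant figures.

kcat = Vmax/[E]total = 296 nM/s / 1.40 nM = 211 s⁻¹.

211 s⁻¹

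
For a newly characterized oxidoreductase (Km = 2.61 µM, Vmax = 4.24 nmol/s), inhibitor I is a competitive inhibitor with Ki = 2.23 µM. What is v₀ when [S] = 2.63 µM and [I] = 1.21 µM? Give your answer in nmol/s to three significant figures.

1.68 nmol/s

α = 1 + [I]/Ki = 1 + 1.21/2.23 = 1.543.
For a competitive inhibitor, Vmax is unchanged and the apparent Km becomes α·Km: Km,app = 4.03 µM, Vmax,app = 4.24 nmol/s.
v = Vmax,app·[S]/(Km,app + [S]) = 4.24 × 2.63/(4.03 + 2.63) = 1.68 nmol/s.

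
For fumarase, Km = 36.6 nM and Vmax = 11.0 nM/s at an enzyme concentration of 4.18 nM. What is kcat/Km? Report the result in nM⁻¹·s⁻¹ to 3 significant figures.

0.0719 nM⁻¹·s⁻¹

kcat = Vmax/[E]total = 11.0/4.18 = 2.63 s⁻¹.
kcat/Km = 2.63/36.6 = 0.0719 nM⁻¹·s⁻¹.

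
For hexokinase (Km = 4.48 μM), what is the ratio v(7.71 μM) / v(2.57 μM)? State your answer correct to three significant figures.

1.74

Since Vmax cancels, v₂/v₁ = [S]₂(Km+[S]₁) / [S]₁(Km+[S]₂).
= 7.71×(4.48+2.57) / (2.57×(4.48+7.71)) = 54.36/31.33 = 1.74.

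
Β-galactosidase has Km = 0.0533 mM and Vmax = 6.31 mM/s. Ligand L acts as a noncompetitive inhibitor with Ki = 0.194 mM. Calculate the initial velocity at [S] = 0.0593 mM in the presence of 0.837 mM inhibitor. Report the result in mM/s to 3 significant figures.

α = 1 + [I]/Ki = 1 + 0.837/0.194 = 5.314.
For a noncompetitive inhibitor, Vmax is reduced to Vmax/α while Km is unchanged: Km,app = 0.0533 mM, Vmax,app = 1.19 mM/s.
v = Vmax,app·[S]/(Km,app + [S]) = 1.19 × 0.0593/(0.0533 + 0.0593) = 0.625 mM/s.

0.625 mM/s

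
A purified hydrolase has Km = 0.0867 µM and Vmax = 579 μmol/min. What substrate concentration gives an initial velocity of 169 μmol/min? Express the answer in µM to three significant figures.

The required fractional saturation is v/Vmax = 169/579 = 0.2919.
Then [S]/(Km+[S]) = 0.2919 ⇒ [S] = 0.0867 × 0.2919/(1 − 0.2919) = 0.0357 µM.

0.0357 µM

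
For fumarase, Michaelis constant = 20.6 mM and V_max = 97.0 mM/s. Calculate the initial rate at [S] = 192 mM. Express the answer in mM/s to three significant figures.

v = Vmax·[S]/(Km + [S]) = 97.0 × 192 / (20.6 + 192)
  = 18620 / 212.6 = 87.6 mM/s.

87.6 mM/s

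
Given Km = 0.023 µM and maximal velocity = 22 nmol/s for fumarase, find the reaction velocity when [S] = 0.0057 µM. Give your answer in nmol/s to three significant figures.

v = Vmax·[S]/(Km + [S]) = 22 × 0.0057 / (0.023 + 0.0057)
  = 0.1254 / 0.02870 = 4.37 nmol/s.

4.37 nmol/s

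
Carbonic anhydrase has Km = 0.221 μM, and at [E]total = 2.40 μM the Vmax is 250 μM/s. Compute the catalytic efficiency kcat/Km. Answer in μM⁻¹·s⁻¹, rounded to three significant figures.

471 μM⁻¹·s⁻¹

kcat = Vmax/[E]total = 250/2.40 = 104 s⁻¹.
kcat/Km = 104/0.221 = 471 μM⁻¹·s⁻¹.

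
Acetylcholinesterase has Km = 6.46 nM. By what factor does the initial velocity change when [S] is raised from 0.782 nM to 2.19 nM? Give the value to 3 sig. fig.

2.34

Since Vmax cancels, v₂/v₁ = [S]₂(Km+[S]₁) / [S]₁(Km+[S]₂).
= 2.19×(6.46+0.782) / (0.782×(6.46+2.19)) = 15.86/6.764 = 2.34.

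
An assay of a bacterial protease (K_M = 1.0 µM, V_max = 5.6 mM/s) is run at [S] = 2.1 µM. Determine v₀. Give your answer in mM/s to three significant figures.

[S]/(Km+[S]) = 2.1/3.100 = 0.6774, the fractional saturation.
v = 0.6774 × Vmax = 0.6774 × 5.6 = 3.79 mM/s.

3.79 mM/s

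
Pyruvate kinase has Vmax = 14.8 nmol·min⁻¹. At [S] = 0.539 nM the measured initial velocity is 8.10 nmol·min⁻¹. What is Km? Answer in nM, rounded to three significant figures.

From v = Vmax[S]/(Km+[S]), Km = [S](Vmax − v)/v.
Km = 0.539 × (14.8 − 8.10) / 8.10 = 3.611/8.10 = 0.446 nM.

0.446 nM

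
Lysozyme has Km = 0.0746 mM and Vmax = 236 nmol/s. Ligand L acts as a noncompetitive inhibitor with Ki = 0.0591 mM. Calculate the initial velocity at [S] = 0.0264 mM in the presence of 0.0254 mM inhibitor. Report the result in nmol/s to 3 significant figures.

43.1 nmol/s

α = 1 + [I]/Ki = 1 + 0.0254/0.0591 = 1.430.
For a noncompetitive inhibitor, Vmax is reduced to Vmax/α while Km is unchanged: Km,app = 0.0746 mM, Vmax,app = 165 nmol/s.
v = Vmax,app·[S]/(Km,app + [S]) = 165 × 0.0264/(0.0746 + 0.0264) = 43.1 nmol/s.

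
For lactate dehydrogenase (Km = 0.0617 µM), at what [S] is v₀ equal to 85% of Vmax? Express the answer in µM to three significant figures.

0.350 µM

v/Vmax = [S]/(Km+[S]) = 0.85, so [S] = Km·0.85/(1 − 0.85) = 0.0617 × 5.667.
[S] = 0.350 µM.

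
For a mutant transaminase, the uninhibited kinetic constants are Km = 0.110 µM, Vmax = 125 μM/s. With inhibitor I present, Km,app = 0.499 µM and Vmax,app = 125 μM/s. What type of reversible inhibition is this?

competitive

Km increases (0.110 → 0.499 µM) while Vmax is unchanged — the hallmark of competitive inhibition.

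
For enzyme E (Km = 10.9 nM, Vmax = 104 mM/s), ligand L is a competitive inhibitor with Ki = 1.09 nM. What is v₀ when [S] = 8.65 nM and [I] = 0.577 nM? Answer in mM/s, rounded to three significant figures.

With α = 1 + [I]/Ki = 1 + 0.577/1.09 = 1.529, the competitive rate law is v = Vmax[S] / (αKm + [S]).
v = 104×8.65 / (1.529×10.9 + 8.65) = 899.6/25.32 = 35.5 mM/s.

35.5 mM/s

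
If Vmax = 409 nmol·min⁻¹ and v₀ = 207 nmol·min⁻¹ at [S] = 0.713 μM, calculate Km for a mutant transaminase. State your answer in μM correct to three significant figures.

0.696 μM

From v = Vmax[S]/(Km+[S]), Km = [S](Vmax − v)/v.
Km = 0.713 × (409 − 207) / 207 = 144.0/207 = 0.696 μM.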